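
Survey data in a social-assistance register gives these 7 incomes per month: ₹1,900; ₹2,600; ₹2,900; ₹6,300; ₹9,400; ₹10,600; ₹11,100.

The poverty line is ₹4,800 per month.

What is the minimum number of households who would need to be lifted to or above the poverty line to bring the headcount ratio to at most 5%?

3

Currently q = 3 of N = 7 are below the line (H = 0.429).
A headcount ratio of at most 5% allows at most ⌊0.05 × 7⌋ = 0 poor households.
So at least 3 − 0 = 3 must be lifted.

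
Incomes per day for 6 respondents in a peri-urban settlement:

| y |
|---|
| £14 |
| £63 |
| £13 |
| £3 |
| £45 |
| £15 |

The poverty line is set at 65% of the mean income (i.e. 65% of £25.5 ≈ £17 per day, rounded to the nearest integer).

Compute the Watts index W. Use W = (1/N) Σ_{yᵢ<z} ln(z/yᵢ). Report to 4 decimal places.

Below z: £3, £13, £14, £15 (q = 4 of N = 6).
ln(z/y) terms: ln(17/3) = 1.7346; ln(17/13) = 0.2683; ln(17/14) = 0.1942; ln(17/15) = 0.1252.
W = 2.322184 / 6 = 0.3870.

0.3870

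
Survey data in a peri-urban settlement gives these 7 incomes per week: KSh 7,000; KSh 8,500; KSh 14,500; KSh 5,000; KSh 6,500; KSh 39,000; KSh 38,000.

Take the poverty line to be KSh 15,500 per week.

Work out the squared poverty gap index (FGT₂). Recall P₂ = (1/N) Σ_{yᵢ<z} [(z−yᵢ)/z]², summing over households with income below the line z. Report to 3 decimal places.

0.186

Below the line: KSh 5,000, KSh 6,500, KSh 7,000, KSh 8,500, KSh 14,500 (q = 5 of N = 7).
Shortfall ratios: (15500−5000)/15500 = 0.6774; (15500−6500)/15500 = 0.5806; (15500−7000)/15500 = 0.5484; (15500−8500)/15500 = 0.4516; (15500−14500)/15500 = 0.0645.
Squared: 0.4589; 0.3371; 0.3007; 0.2040; 0.0042.
Sum = 1.304891; P₂ = 1.304891 / 7 = 0.186.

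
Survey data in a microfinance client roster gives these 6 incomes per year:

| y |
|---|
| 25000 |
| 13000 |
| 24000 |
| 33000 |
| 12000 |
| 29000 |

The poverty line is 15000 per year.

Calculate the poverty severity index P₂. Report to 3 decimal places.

Below the line: 12000, 13000 (q = 2 of N = 6).
Gap ratios (z−y)/z: (15000−12000)/15000 = 0.2000; (15000−13000)/15000 = 0.1333.
Squared: 0.0400; 0.0178.
Sum = 0.057778; P₂ = 0.057778 / 6 = 0.010.

0.010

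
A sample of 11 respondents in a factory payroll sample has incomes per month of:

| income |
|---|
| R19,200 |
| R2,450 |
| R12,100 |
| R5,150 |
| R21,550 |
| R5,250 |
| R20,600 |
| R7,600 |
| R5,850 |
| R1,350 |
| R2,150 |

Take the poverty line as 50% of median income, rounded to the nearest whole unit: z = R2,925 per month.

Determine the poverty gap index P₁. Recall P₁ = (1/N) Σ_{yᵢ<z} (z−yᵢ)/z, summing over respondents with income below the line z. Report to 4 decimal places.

0.0878

Below the line: R1,350, R2,150, R2,450 (q = 3 of N = 11).
Normalized shortfalls: (2925−1350)/2925 = 0.5385; (2925−2150)/2925 = 0.2650; (2925−2450)/2925 = 0.1624.
Sum of shortfalls = 0.965812; P₁ averages over all N: 0.965812 / 11 = 0.0878.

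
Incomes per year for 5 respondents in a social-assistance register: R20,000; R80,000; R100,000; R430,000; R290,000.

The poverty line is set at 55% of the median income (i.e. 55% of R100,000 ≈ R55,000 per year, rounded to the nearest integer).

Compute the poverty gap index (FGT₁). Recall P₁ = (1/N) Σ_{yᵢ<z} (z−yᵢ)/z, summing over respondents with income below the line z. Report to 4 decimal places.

Below the line: R20,000 (q = 1 of N = 5).
Gap ratios (z−y)/z: (55000−20000)/55000 = 0.6364.
Sum of shortfalls = 0.636364; P₁ averages over all N: 0.636364 / 5 = 0.1273.

0.1273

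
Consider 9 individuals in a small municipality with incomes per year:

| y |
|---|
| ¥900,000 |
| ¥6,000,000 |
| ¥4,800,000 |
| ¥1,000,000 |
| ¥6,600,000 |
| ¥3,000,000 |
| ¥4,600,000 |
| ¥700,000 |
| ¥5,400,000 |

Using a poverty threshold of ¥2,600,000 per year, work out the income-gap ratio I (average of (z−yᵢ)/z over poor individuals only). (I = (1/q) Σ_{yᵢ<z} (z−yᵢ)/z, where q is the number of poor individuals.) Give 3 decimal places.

Below the line: ¥700,000, ¥900,000, ¥1,000,000 (q = 3 of N = 9).
Relative gaps: 0.7308, 0.6538, 0.6154; sum = 2.000000.
The income-gap ratio divides by q (the poor only): 2.000000 / 3 = 0.667.

0.667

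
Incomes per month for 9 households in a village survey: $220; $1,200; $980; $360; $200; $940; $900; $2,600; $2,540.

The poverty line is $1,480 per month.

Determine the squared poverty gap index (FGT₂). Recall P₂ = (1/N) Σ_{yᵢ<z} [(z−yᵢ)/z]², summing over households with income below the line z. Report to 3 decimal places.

0.276

Poor units: $200, $220, $360, $900, $940, $980, $1,200 (q = 7 of N = 9).
Relative gaps: (1480−200)/1480 = 0.8649; (1480−220)/1480 = 0.8514; (1480−360)/1480 = 0.7568; (1480−900)/1480 = 0.3919; (1480−940)/1480 = 0.3649; (1480−980)/1480 = 0.3378; (1480−1200)/1480 = 0.1892.
Squared: 0.7480; 0.7248; 0.5727; 0.1536; 0.1331; 0.1141; 0.0358.
Sum = 2.482104; P₂ = 2.482104 / 9 = 0.276.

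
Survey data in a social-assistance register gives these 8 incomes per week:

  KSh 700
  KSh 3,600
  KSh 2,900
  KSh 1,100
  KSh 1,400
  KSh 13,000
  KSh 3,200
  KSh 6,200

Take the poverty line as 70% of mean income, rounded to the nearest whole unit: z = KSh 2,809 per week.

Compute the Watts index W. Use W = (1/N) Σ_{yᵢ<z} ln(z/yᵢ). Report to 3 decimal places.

0.378

Below z: KSh 700, KSh 1,100, KSh 1,400 (q = 3 of N = 8).
Log shortfalls: ln(2809/700) = 1.3895; ln(2809/1100) = 0.9375; ln(2809/1400) = 0.6964.
W = 3.023378 / 8 = 0.378.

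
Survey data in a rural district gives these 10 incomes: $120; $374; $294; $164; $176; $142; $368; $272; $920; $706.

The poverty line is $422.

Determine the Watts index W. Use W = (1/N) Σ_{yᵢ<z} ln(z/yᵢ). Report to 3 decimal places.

Below z: $120, $142, $164, $176, $272, $294, $368, $374 (q = 8 of N = 10).
Log gaps: ln(422/120) = 1.2575; ln(422/142) = 1.0892; ln(422/164) = 0.9451; ln(422/176) = 0.8745; ln(422/272) = 0.4392; ln(422/294) = 0.3614; ln(422/368) = 0.1369; ln(422/374) = 0.1207.
W = 5.224653 / 10 = 0.522.

0.522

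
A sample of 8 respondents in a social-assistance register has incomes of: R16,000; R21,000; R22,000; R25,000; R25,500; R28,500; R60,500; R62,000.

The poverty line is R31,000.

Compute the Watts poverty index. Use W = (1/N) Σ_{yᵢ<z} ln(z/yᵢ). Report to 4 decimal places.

0.2360

Poor units: R16,000, R21,000, R22,000, R25,000, R25,500, R28,500 (q = 6 of N = 8).
ln(z/y) terms: ln(31000/16000) = 0.6614; ln(31000/21000) = 0.3895; ln(31000/22000) = 0.3429; ln(31000/25000) = 0.2151; ln(31000/25500) = 0.1953; ln(31000/28500) = 0.0841.
W = 1.888311 / 8 = 0.2360.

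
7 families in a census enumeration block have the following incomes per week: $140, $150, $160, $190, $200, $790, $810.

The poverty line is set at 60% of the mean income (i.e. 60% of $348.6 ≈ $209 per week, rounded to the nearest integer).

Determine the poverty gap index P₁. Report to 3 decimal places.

Poor units: $140, $150, $160, $190, $200 (q = 5 of N = 7).
Shortfall ratios: (209−140)/209 = 0.3301; (209−150)/209 = 0.2823; (209−160)/209 = 0.2344; (209−190)/209 = 0.0909; (209−200)/209 = 0.0431.
Sum of shortfalls = 0.980861; P₁ averages over all N: 0.980861 / 7 = 0.140.

0.140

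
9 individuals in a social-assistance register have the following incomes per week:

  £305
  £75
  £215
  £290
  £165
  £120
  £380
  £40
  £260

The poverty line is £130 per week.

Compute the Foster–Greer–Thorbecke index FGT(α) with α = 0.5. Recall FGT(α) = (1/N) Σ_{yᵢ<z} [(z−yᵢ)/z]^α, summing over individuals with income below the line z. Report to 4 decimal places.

Below z: £40, £75, £120 (q = 3 of N = 9).
Normalized shortfalls: (130−40)/130 = 0.6923; (130−75)/130 = 0.4231; (130−120)/130 = 0.0769.
Raised to α = 0.5: 0.83205; 0.65044; 0.27735.
Sum = 1.759844; FGT(0.5) = 1.759844 / 9 = 0.1955.

0.1955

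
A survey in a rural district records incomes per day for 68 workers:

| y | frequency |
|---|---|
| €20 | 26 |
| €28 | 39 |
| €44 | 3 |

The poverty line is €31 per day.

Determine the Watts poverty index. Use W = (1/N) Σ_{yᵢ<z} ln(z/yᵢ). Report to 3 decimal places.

Incomes under z: 26×€20, 39×€28 (q = 65 of N = 68).
ln(z/y) terms: ln(31/20) = 0.4383 (×26); ln(31/28) = 0.1018 (×39).
W = 15.364153 / 68 = 0.226.

0.226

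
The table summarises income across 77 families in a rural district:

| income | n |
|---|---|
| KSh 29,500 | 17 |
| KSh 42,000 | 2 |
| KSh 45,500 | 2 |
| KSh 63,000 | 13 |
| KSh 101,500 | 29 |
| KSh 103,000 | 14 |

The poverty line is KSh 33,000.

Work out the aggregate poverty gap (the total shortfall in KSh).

KSh 59,500

Below the line: 17×KSh 29,500 (q = 17 of N = 77).
Individual gaps: 17×(33000−29500) = 59500.
Aggregate gap = KSh 59,500.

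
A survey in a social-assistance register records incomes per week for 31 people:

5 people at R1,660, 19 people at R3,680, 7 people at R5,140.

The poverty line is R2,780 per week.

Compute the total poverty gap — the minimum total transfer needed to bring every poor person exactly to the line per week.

Below z: 5×R1,660 (q = 5 of N = 31).
Individual gaps: 5×(2780−1660) = 5600.
Aggregate gap = R5,600.

R5,600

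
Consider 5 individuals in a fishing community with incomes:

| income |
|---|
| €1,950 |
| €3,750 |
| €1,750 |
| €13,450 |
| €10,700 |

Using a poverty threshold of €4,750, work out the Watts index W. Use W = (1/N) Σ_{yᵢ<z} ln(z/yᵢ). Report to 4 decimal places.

0.4250

Below z: €1,750, €1,950, €3,750 (q = 3 of N = 5).
ln(z/y) terms: ln(4750/1750) = 0.9985; ln(4750/1950) = 0.8903; ln(4750/3750) = 0.2364.
W = 2.125233 / 5 = 0.4250.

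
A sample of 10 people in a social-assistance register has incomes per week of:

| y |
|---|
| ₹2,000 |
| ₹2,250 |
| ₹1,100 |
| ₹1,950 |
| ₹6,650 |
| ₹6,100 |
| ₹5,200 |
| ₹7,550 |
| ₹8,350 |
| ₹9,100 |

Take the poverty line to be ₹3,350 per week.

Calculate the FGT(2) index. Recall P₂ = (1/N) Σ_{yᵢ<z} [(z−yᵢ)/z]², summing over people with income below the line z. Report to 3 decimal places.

Incomes under z: ₹1,100, ₹1,950, ₹2,000, ₹2,250 (q = 4 of N = 10).
Gap ratios (z−y)/z: (3350−1100)/3350 = 0.6716; (3350−1950)/3350 = 0.4179; (3350−2000)/3350 = 0.4030; (3350−2250)/3350 = 0.3284.
Squared: 0.4511; 0.1746; 0.1624; 0.1078.
Sum = 0.895968; P₂ = 0.895968 / 10 = 0.090.

0.090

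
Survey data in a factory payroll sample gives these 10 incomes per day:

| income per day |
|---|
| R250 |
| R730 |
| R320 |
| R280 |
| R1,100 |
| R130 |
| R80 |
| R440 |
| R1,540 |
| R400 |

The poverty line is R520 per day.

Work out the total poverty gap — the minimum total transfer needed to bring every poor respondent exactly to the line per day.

R1,740

Incomes under z: R80, R130, R250, R280, R320, R400, R440 (q = 7 of N = 10).
Individual gaps: 520−80 = 440; 520−130 = 390; 520−250 = 270; 520−280 = 240; 520−320 = 200; 520−400 = 120; 520−440 = 80.
Aggregate gap = R1,740.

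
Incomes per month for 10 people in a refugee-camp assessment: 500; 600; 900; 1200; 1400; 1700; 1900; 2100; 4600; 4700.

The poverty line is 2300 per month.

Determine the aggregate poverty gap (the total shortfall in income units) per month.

Below the line: 500, 600, 900, 1200, 1400, 1700, 1900, 2100 (q = 8 of N = 10).
Individual gaps: 2300−500 = 1800; 2300−600 = 1700; 2300−900 = 1400; 2300−1200 = 1100; 2300−1400 = 900; 2300−1700 = 600; 2300−1900 = 400; 2300−2100 = 200.
Aggregate gap = 8100.

8100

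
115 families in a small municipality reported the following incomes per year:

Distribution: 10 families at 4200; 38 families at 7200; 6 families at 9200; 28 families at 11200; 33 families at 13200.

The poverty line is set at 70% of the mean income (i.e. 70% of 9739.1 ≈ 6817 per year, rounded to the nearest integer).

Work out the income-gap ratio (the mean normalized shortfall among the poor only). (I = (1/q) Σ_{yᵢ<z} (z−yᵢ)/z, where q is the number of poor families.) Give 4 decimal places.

0.3839

Poor units: 10×4200 (q = 10 of N = 115).
Shortfall ratios (z−y)/z: 0.3839 (×10); sum = 3.838932.
The income-gap ratio divides by q (the poor only): 3.838932 / 10 = 0.3839.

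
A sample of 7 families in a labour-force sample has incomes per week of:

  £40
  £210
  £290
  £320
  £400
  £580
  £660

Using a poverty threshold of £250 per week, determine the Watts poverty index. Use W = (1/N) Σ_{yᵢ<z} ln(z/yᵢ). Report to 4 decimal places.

0.2867

Incomes under z: £40, £210 (q = 2 of N = 7).
ln(z/y) terms: ln(250/40) = 1.8326; ln(250/210) = 0.1744.
W = 2.006935 / 7 = 0.2867.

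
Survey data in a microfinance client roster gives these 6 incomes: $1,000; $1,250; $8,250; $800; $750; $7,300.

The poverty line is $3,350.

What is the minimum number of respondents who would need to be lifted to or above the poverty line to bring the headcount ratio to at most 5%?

4

4 of the 6 respondents are poor, so H = 4/6 = 0.667.
A headcount ratio of at most 5% allows at most ⌊0.05 × 6⌋ = 0 poor respondents.
So at least 4 − 0 = 4 must be lifted.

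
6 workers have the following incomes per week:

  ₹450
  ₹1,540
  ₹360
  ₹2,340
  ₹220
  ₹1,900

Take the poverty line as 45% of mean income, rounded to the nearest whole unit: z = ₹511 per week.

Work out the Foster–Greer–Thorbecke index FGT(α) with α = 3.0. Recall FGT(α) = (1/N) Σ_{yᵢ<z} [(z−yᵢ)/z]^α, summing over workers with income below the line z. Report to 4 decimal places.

Incomes under z: ₹220, ₹360, ₹450 (q = 3 of N = 6).
Normalized shortfalls: (511−220)/511 = 0.5695; (511−360)/511 = 0.2955; (511−450)/511 = 0.1194.
Raised to α = 3.0: 0.18468; 0.02580; 0.00170.
Sum = 0.212182; FGT(3.0) = 0.212182 / 6 = 0.0354.

0.0354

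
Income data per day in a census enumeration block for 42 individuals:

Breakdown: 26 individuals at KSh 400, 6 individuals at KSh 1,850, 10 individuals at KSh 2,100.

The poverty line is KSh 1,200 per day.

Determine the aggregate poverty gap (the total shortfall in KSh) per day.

KSh 20,800

Poor units: 26×KSh 400 (q = 26 of N = 42).
Individual gaps: 26×(1200−400) = 20800.
Aggregate gap = KSh 20,800.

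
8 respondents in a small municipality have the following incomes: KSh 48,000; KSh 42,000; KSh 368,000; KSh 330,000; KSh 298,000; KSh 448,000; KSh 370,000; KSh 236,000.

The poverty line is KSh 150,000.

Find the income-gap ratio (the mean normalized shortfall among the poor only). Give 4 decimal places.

Poor units: KSh 42,000, KSh 48,000 (q = 2 of N = 8).
Shortfall ratios (z−y)/z: 0.7200, 0.6800; sum = 1.400000.
I averages over the q = 2 poor units only: 1.400000 / 2 = 0.7000.

0.7000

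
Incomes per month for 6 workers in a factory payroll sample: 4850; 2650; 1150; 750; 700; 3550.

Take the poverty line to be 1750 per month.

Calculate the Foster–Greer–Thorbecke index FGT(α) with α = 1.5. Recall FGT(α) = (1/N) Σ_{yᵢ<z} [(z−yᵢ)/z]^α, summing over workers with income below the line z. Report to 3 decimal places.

Incomes under z: 700, 750, 1150 (q = 3 of N = 6).
Relative gaps: (1750−700)/1750 = 0.6000; (1750−750)/1750 = 0.5714; (1750−1150)/1750 = 0.3429.
Raised to α = 1.5: 0.46476; 0.43196; 0.20076.
Sum = 1.097474; FGT(1.5) = 1.097474 / 6 = 0.183.

0.183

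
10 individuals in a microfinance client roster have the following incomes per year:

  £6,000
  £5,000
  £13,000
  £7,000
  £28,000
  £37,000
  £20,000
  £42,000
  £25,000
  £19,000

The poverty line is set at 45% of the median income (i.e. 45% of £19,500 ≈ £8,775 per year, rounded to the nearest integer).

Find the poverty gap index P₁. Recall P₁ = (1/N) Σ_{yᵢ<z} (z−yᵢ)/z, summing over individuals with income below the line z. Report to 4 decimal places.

0.0949

Below z: £5,000, £6,000, £7,000 (q = 3 of N = 10).
Normalized shortfalls: (8775−5000)/8775 = 0.4302; (8775−6000)/8775 = 0.3162; (8775−7000)/8775 = 0.2023.
Σ = 0.948718. Dividing by the full population N = 10 gives P₁ = 0.0949.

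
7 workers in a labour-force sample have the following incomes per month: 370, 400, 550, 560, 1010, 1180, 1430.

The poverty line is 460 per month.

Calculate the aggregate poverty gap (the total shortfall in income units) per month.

150

Below z: 370, 400 (q = 2 of N = 7).
Individual gaps: 460−370 = 90; 460−400 = 60.
Aggregate gap = 150.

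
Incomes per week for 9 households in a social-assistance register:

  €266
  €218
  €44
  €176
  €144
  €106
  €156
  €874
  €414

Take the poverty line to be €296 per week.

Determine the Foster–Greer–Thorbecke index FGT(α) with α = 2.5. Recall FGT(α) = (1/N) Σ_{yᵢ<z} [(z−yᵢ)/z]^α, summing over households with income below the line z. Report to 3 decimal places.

0.165

Below z: €44, €106, €144, €156, €176, €218, €266 (q = 7 of N = 9).
Normalized shortfalls: (296−44)/296 = 0.8514; (296−106)/296 = 0.6419; (296−144)/296 = 0.5135; (296−156)/296 = 0.4730; (296−176)/296 = 0.4054; (296−218)/296 = 0.2635; (296−266)/296 = 0.1014.
Raised to α = 2.5: 0.66876; 0.33011; 0.18896; 0.15385; 0.10465; 0.03565; 0.00327.
Sum = 1.485244; FGT(2.5) = 1.485244 / 9 = 0.165.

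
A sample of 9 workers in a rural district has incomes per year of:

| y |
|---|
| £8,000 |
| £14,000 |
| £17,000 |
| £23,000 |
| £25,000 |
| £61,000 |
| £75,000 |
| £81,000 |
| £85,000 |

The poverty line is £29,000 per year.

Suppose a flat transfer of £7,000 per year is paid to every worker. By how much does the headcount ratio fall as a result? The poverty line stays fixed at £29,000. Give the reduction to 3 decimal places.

Before: below the line — £8,000, £14,000, £17,000, £23,000, £25,000; headcount ratio = 0.55556.
After the £7,000 transfer: below the line — £15,000, £21,000, £24,000; headcount ratio = 0.33333.
Reduction = 0.55556 − 0.33333 = 0.222.

0.222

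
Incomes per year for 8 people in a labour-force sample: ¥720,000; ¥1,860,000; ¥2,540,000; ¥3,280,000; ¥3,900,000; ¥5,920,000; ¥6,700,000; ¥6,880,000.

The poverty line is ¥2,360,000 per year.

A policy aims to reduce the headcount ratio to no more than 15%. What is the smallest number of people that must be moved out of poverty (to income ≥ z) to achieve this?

1

2 of the 8 people are poor, so H = 2/8 = 0.250.
A headcount ratio of at most 15% allows at most ⌊0.15 × 8⌋ = 1 poor people.
So at least 2 − 1 = 1 must be lifted.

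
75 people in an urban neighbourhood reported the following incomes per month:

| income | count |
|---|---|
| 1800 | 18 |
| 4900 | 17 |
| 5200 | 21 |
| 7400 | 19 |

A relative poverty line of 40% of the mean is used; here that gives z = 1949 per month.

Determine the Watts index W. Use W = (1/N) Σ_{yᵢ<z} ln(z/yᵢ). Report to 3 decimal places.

0.019

Incomes under z: 18×1800 (q = 18 of N = 75).
ln(z/y) terms: ln(1949/1800) = 0.0795 (×18).
W = 1.431536 / 75 = 0.019.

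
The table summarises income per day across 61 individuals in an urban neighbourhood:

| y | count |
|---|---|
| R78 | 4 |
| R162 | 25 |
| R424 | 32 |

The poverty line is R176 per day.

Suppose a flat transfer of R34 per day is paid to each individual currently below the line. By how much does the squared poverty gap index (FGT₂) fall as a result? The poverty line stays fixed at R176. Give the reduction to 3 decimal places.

Before: below the line — 4×R78, 25×R162; squared poverty gap index (FGT₂) = 0.02292.
After the R34 transfer: below the line — 4×R112; squared poverty gap index (FGT₂) = 0.00867.
Reduction = 0.02292 − 0.00867 = 0.014.

0.014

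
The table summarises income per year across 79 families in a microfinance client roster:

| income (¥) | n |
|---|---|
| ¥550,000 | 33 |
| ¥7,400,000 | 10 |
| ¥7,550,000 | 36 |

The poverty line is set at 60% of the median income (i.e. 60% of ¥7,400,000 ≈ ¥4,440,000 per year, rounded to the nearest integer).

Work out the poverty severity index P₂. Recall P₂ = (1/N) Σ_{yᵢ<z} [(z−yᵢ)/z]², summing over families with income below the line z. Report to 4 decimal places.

0.3206

Below z: 33×¥550,000 (q = 33 of N = 79).
Shortfall ratios: (4440000−550000)/4440000 = 0.8761 (×33).
Squared: 0.7676 (×33).
Sum = 25.330701; P₂ = 25.330701 / 79 = 0.3206.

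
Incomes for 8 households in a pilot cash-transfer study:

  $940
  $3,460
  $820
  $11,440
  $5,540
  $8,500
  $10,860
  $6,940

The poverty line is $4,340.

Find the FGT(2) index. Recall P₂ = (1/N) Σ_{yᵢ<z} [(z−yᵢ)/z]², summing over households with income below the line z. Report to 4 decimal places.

Poor units: $820, $940, $3,460 (q = 3 of N = 8).
Normalized shortfalls: (4340−820)/4340 = 0.8111; (4340−940)/4340 = 0.7834; (4340−3460)/4340 = 0.2028.
Squared: 0.6578; 0.6137; 0.0411.
Sum = 1.312663; P₂ = 1.312663 / 8 = 0.1641.

0.1641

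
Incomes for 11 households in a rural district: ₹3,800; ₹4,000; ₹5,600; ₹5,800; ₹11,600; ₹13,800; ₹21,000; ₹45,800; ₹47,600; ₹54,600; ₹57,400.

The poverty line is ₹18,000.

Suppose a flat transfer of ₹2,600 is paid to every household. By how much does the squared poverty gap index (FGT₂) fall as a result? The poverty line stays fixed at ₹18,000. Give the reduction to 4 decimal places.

Before: below the line — ₹3,800, ₹4,000, ₹5,600, ₹5,800, ₹11,600, ₹13,800; squared poverty gap index (FGT₂) = 0.212918.
After the ₹2,600 transfer: below the line — ₹6,400, ₹6,600, ₹8,200, ₹8,400, ₹14,200, ₹16,400; squared poverty gap index (FGT₂) = 0.131796.
Reduction = 0.212918 − 0.131796 = 0.0811.

0.0811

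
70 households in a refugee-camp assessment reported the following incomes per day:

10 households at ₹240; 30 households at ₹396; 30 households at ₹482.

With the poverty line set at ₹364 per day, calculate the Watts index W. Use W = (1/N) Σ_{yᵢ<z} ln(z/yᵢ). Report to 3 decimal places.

0.060

Incomes under z: 10×₹240 (q = 10 of N = 70).
Log shortfalls: ln(364/240) = 0.4165 (×10).
W = 4.165149 / 70 = 0.060.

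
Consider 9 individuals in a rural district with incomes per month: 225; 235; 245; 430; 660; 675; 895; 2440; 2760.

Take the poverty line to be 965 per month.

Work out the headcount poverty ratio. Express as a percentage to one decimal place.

7 of the 9 individuals have income below 965.
H = 7/9 = 77.8%.

77.8%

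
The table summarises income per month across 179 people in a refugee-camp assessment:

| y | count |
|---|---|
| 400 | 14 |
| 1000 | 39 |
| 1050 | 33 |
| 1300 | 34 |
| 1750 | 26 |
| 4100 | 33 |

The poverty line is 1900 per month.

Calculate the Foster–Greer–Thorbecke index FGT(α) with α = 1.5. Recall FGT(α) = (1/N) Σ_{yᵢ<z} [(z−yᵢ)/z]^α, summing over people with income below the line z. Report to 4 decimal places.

Below z: 14×400, 39×1000, 33×1050, 34×1300, 26×1750 (q = 146 of N = 179).
Relative gaps: (1900−400)/1900 = 0.7895 (×14); (1900−1000)/1900 = 0.4737 (×39); (1900−1050)/1900 = 0.4474 (×33); (1900−1300)/1900 = 0.3158 (×34); (1900−1750)/1900 = 0.0789 (×26).
Raised to α = 1.5: 0.70147 (×14); 0.32601 (×39); 0.29923 (×33); 0.17746 (×34); 0.02218 (×26).
Sum = 39.019734; FGT(1.5) = 39.019734 / 179 = 0.2180.

0.2180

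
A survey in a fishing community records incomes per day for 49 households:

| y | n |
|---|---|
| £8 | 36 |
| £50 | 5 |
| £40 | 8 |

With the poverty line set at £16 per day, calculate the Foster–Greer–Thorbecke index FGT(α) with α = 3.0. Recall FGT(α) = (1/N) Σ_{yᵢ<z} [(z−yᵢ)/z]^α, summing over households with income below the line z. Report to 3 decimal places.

0.092

Poor units: 36×£8 (q = 36 of N = 49).
Normalized shortfalls: (16−8)/16 = 0.5000 (×36).
Raised to α = 3.0: 0.12500 (×36).
Sum = 4.500000; FGT(3.0) = 4.500000 / 49 = 0.092.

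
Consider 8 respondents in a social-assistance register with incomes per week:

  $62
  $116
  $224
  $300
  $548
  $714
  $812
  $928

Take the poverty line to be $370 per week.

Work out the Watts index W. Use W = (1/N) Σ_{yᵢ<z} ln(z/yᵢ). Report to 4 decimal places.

Below z: $62, $116, $224, $300 (q = 4 of N = 8).
ln(z/y) terms: ln(370/62) = 1.7864; ln(370/116) = 1.1599; ln(370/224) = 0.5019; ln(370/300) = 0.2097.
W = 3.657859 / 8 = 0.4572.

0.4572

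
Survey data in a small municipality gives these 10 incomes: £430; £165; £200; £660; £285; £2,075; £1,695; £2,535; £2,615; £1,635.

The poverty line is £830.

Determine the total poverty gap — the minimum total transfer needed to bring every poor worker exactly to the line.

Incomes under z: £165, £200, £285, £430, £660 (q = 5 of N = 10).
Individual gaps: 830−165 = 665; 830−200 = 630; 830−285 = 545; 830−430 = 400; 830−660 = 170.
Aggregate gap = £2,410.

£2,410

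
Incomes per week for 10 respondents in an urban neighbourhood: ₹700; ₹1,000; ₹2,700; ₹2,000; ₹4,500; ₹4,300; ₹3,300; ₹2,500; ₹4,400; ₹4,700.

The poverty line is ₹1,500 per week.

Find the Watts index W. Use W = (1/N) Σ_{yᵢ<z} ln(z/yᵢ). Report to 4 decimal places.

Below the line: ₹700, ₹1,000 (q = 2 of N = 10).
ln(z/y) terms: ln(1500/700) = 0.7621; ln(1500/1000) = 0.4055.
W = 1.167605 / 10 = 0.1168.

0.1168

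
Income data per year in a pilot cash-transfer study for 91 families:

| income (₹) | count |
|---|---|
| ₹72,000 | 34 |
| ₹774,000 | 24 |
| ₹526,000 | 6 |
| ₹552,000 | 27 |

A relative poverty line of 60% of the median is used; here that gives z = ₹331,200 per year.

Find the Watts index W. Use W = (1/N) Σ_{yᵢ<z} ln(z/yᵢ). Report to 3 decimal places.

0.570

Incomes under z: 34×₹72,000 (q = 34 of N = 91).
Log gaps: ln(331200/72000) = 1.5261 (×34).
W = 51.885914 / 91 = 0.570.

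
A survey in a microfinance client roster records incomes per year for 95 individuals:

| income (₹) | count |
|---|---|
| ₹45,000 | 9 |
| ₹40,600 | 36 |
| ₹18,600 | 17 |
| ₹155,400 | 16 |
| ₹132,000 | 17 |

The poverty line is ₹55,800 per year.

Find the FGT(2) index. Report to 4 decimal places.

0.1112

Below z: 17×₹18,600, 36×₹40,600, 9×₹45,000 (q = 62 of N = 95).
Gap ratios (z−y)/z: (55800−18600)/55800 = 0.6667 (×17); (55800−40600)/55800 = 0.2724 (×36); (55800−45000)/55800 = 0.1935 (×9).
Squared: 0.4444 (×17); 0.0742 (×36); 0.0375 (×9).
Sum = 10.563996; P₂ = 10.563996 / 95 = 0.1112.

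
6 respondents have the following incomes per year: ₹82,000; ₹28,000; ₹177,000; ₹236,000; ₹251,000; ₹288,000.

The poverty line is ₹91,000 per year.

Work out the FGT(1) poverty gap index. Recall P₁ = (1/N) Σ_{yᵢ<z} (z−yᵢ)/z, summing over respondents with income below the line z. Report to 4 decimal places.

0.1319

Below the line: ₹28,000, ₹82,000 (q = 2 of N = 6).
Gap ratios (z−y)/z: (91000−28000)/91000 = 0.6923; (91000−82000)/91000 = 0.0989.
Σ = 0.791209. Dividing by the full population N = 6 gives P₁ = 0.1319.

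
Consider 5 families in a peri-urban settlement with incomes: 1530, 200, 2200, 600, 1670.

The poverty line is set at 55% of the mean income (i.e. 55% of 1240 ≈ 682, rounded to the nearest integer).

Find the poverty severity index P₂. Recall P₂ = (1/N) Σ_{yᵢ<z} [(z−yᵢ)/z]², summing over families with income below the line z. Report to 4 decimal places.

0.1028

Below z: 200, 600 (q = 2 of N = 5).
Relative gaps: (682−200)/682 = 0.7067; (682−600)/682 = 0.1202.
Squared: 0.4995; 0.0145.
Sum = 0.513945; P₂ = 0.513945 / 5 = 0.1028.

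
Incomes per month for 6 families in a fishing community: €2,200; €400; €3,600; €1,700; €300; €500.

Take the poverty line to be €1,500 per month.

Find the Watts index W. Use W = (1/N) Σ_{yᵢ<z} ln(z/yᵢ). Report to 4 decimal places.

0.6716

Poor units: €300, €400, €500 (q = 3 of N = 6).
ln(z/y) terms: ln(1500/300) = 1.6094; ln(1500/400) = 1.3218; ln(1500/500) = 1.0986.
W = 4.029806 / 6 = 0.6716.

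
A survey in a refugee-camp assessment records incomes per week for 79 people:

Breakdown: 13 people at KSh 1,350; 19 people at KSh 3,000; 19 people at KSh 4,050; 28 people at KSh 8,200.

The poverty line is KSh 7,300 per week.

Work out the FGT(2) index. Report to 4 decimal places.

Incomes under z: 13×KSh 1,350, 19×KSh 3,000, 19×KSh 4,050 (q = 51 of N = 79).
Gap ratios (z−y)/z: (7300−1350)/7300 = 0.8151 (×13); (7300−3000)/7300 = 0.5890 (×19); (7300−4050)/7300 = 0.4452 (×19).
Squared: 0.6643 (×13); 0.3470 (×19); 0.1982 (×19).
Sum = 18.994746; P₂ = 18.994746 / 79 = 0.2404.

0.2404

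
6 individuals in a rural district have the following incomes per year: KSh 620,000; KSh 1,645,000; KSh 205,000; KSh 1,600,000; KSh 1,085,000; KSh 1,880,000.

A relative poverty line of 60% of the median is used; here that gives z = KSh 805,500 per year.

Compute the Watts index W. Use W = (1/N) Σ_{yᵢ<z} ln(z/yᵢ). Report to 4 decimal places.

Poor units: KSh 205,000, KSh 620,000 (q = 2 of N = 6).
Log shortfalls: ln(805500/205000) = 1.3685; ln(805500/620000) = 0.2617.
W = 1.630197 / 6 = 0.2717.

0.2717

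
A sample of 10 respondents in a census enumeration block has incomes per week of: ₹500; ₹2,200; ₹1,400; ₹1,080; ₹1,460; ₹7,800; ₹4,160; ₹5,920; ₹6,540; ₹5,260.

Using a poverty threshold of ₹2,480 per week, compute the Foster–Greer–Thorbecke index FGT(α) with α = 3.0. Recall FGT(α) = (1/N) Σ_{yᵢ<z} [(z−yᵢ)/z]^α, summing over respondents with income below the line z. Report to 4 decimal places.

0.0842

Incomes under z: ₹500, ₹1,080, ₹1,400, ₹1,460, ₹2,200 (q = 5 of N = 10).
Relative gaps: (2480−500)/2480 = 0.7984; (2480−1080)/2480 = 0.5645; (2480−1400)/2480 = 0.4355; (2480−1460)/2480 = 0.4113; (2480−2200)/2480 = 0.1129.
Raised to α = 3.0: 0.50891; 0.17990; 0.08259; 0.06957; 0.00144.
Sum = 0.842409; FGT(3.0) = 0.842409 / 10 = 0.0842.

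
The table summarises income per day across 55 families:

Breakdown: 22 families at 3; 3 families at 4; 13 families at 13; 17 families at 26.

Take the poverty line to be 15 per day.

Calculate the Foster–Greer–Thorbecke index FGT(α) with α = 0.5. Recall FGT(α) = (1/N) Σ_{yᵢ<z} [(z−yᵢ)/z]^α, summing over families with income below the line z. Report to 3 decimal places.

0.491

Below the line: 22×3, 3×4, 13×13 (q = 38 of N = 55).
Shortfall ratios: (15−3)/15 = 0.8000 (×22); (15−4)/15 = 0.7333 (×3); (15−13)/15 = 0.1333 (×13).
Raised to α = 0.5: 0.89443 (×22); 0.85635 (×3); 0.36515 (×13).
Sum = 26.993374; FGT(0.5) = 26.993374 / 55 = 0.491.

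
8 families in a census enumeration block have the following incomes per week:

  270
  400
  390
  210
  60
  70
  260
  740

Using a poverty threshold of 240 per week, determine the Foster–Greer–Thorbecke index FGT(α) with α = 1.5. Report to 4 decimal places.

0.1612

Below the line: 60, 70, 210 (q = 3 of N = 8).
Gap ratios (z−y)/z: (240−60)/240 = 0.7500; (240−70)/240 = 0.7083; (240−210)/240 = 0.1250.
Raised to α = 1.5: 0.64952; 0.59615; 0.04419.
Sum = 1.289865; FGT(1.5) = 1.289865 / 8 = 0.1612.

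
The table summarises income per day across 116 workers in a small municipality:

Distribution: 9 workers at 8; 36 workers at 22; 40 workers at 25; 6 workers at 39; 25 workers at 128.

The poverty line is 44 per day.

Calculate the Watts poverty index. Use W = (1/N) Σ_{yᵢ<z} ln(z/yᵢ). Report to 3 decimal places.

0.549

Below the line: 9×8, 36×22, 40×25, 6×39 (q = 91 of N = 116).
Log gaps: ln(44/8) = 1.7047 (×9); ln(44/22) = 0.6931 (×36); ln(44/25) = 0.5653 (×40); ln(44/39) = 0.1206 (×6).
W = 63.632352 / 116 = 0.549.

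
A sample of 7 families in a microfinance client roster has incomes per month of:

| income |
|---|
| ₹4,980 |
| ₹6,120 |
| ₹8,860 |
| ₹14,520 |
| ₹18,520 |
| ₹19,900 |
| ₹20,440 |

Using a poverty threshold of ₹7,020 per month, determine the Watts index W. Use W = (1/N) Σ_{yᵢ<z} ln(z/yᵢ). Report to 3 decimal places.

Below z: ₹4,980, ₹6,120 (q = 2 of N = 7).
Log gaps: ln(7020/4980) = 0.3433; ln(7020/6120) = 0.1372.
W = 0.480534 / 7 = 0.069.

0.069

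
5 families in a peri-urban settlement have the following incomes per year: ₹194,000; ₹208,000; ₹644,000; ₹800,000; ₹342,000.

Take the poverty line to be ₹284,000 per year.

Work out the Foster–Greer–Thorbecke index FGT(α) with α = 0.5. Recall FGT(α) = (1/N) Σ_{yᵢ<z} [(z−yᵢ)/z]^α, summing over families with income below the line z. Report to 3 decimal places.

Below the line: ₹194,000, ₹208,000 (q = 2 of N = 5).
Shortfall ratios: (284000−194000)/284000 = 0.3169; (284000−208000)/284000 = 0.2676.
Raised to α = 0.5: 0.56294; 0.51731.
Sum = 1.080246; FGT(0.5) = 1.080246 / 5 = 0.216.

0.216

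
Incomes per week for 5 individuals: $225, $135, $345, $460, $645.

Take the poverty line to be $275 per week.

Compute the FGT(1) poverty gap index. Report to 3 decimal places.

Below z: $135, $225 (q = 2 of N = 5).
Relative gaps: (275−135)/275 = 0.5091; (275−225)/275 = 0.1818.
Sum of shortfalls = 0.690909; P₁ averages over all N: 0.690909 / 5 = 0.138.

0.138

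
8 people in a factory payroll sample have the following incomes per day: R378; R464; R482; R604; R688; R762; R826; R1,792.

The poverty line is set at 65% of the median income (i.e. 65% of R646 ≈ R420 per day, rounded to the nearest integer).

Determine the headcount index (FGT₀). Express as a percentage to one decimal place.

1 of the 8 people have income below R420.
H = 1/8 = 12.5%.

12.5%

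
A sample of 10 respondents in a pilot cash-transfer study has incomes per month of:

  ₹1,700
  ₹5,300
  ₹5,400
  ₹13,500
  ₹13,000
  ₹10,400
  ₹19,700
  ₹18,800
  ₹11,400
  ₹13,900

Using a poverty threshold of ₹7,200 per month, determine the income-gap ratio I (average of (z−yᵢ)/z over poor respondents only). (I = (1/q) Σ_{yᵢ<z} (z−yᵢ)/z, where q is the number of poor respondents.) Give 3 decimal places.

0.426

Poor units: ₹1,700, ₹5,300, ₹5,400 (q = 3 of N = 10).
Shortfall ratios (z−y)/z: 0.7639, 0.2639, 0.2500; sum = 1.277778.
The income-gap ratio divides by q (the poor only): 1.277778 / 3 = 0.426.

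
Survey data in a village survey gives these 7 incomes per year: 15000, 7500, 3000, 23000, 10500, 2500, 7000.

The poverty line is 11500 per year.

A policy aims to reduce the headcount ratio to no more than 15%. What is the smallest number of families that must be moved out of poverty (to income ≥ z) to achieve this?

4

Currently q = 5 of N = 7 are below the line (H = 0.714).
A headcount ratio of at most 15% allows at most ⌊0.15 × 7⌋ = 1 poor families.
So at least 5 − 1 = 4 must be lifted.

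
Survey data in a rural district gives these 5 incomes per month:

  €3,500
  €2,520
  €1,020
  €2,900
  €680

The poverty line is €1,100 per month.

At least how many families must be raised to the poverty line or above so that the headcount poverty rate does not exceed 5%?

2 of the 5 families are poor, so H = 2/5 = 0.400.
A headcount ratio of at most 5% allows at most ⌊0.05 × 5⌋ = 0 poor families.
So at least 2 − 0 = 2 must be lifted.

2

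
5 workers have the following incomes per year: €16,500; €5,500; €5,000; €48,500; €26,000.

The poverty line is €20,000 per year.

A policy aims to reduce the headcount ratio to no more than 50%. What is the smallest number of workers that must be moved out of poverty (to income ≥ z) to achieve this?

Currently q = 3 of N = 5 are below the line (H = 0.600).
A headcount ratio of at most 50% allows at most ⌊0.50 × 5⌋ = 2 poor workers.
So at least 3 − 2 = 1 must be lifted.

1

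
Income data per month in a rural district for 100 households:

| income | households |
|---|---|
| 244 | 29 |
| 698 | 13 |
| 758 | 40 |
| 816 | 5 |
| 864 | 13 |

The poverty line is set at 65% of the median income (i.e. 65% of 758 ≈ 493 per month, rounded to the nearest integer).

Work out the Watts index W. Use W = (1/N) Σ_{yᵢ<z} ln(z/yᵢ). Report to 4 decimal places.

Poor units: 29×244 (q = 29 of N = 100).
Log gaps: ln(493/244) = 0.7033 (×29).
W = 20.396888 / 100 = 0.2040.

0.2040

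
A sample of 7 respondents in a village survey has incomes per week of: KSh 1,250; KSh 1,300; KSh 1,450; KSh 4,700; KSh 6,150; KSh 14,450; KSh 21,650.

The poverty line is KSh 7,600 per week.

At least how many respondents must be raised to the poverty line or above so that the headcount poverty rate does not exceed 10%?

Currently q = 5 of N = 7 are below the line (H = 0.714).
A headcount ratio of at most 10% allows at most ⌊0.10 × 7⌋ = 0 poor respondents.
So at least 5 − 0 = 5 must be lifted.

5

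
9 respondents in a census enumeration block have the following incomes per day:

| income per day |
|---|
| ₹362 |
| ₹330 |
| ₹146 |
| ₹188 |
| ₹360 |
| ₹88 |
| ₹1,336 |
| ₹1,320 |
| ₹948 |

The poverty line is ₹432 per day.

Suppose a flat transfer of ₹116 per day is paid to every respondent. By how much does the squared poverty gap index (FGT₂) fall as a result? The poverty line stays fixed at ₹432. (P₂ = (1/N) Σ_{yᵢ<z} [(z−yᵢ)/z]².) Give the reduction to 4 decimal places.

0.1089

Before: below the line — ₹88, ₹146, ₹188, ₹330, ₹360, ₹362; squared poverty gap index (FGT₂) = 0.166798.
After the ₹116 transfer: below the line — ₹204, ₹262, ₹304; squared poverty gap index (FGT₂) = 0.057911.
Reduction = 0.166798 − 0.057911 = 0.1089.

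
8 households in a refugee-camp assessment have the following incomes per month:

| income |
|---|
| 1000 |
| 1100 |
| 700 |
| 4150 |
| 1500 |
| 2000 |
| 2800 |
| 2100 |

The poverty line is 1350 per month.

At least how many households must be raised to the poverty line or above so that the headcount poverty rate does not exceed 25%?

1

Currently q = 3 of N = 8 are below the line (H = 0.375).
A headcount ratio of at most 25% allows at most ⌊0.25 × 8⌋ = 2 poor households.
So at least 3 − 2 = 1 must be lifted.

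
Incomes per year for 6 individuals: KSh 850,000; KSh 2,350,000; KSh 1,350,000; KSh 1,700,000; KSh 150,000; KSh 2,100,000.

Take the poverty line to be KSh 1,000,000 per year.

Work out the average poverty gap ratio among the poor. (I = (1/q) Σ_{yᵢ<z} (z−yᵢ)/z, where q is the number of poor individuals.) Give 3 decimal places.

0.500

Below the line: KSh 150,000, KSh 850,000 (q = 2 of N = 6).
Relative gaps: 0.8500, 0.1500; sum = 1.000000.
The income-gap ratio divides by q (the poor only): 1.000000 / 2 = 0.500.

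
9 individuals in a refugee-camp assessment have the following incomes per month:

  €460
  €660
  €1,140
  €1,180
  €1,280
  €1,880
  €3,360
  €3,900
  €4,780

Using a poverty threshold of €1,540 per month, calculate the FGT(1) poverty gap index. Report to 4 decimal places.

0.2150

Incomes under z: €460, €660, €1,140, €1,180, €1,280 (q = 5 of N = 9).
Relative gaps: (1540−460)/1540 = 0.7013; (1540−660)/1540 = 0.5714; (1540−1140)/1540 = 0.2597; (1540−1180)/1540 = 0.2338; (1540−1280)/1540 = 0.1688.
Σ = 1.935065. Dividing by the full population N = 9 gives P₁ = 0.2150.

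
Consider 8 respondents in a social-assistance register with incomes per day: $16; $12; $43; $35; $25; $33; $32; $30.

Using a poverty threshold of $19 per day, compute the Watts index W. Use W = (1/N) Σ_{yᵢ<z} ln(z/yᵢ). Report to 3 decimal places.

0.079

Below the line: $12, $16 (q = 2 of N = 8).
Log gaps: ln(19/12) = 0.4595; ln(19/16) = 0.1719.
W = 0.631383 / 8 = 0.079.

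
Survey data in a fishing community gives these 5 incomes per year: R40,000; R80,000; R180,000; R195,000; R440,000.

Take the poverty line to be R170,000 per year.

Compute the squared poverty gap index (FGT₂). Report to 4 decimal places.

0.1730

Incomes under z: R40,000, R80,000 (q = 2 of N = 5).
Relative gaps: (170000−40000)/170000 = 0.7647; (170000−80000)/170000 = 0.5294.
Squared: 0.5848; 0.2803.
Sum = 0.865052; P₂ = 0.865052 / 5 = 0.1730.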